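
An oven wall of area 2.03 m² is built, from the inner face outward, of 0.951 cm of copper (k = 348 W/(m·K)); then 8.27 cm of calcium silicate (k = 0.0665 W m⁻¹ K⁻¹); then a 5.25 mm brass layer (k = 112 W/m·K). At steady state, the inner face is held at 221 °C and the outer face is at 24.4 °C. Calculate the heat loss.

Series thermal resistances, inner to outer:
  R_copper = L/(kA) = 0.00951/(348·2.03) = 1.346×10^-5 K/W
  R_calcium silicate = L/(kA) = 0.0827/(0.0665·2.03) = 0.6126 K/W
  R_brass = L/(kA) = 0.00525/(112·2.03) = 2.309×10^-5 K/W
ΣR = 1.346×10^-5 + 0.6126 + 2.309×10^-5 = 0.6126 K/W
Q = ΔT/ΣR = (221 °C − 24.4 °C)/0.6126 = 321 W

Q = 321 W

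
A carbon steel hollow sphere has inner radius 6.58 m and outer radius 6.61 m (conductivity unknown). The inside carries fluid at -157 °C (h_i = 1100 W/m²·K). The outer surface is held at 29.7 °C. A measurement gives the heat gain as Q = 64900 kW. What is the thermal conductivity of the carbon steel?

k = 45.5 W/m·K

ΣR = ΔT/Q = |-157 − 29.7|/6.49×10^7 = 2.877×10^-6 K/W
Known resistances:
  R_conv,in = 1/(4πr²h) = 1/(4π·6.58²·1100) = 1.671×10^-6 K/W
R_carbon steel = ΣR − ΣR_known = 2.877×10^-6 − 1.671×10^-6 = 1.206×10^-6 K/W
(1/r₁−1/r₂)/(4πk) = 1.206×10^-6 ⇒ k = 6.898×10^-4/(4π·1.206×10^-6) = 45.5 W/m·K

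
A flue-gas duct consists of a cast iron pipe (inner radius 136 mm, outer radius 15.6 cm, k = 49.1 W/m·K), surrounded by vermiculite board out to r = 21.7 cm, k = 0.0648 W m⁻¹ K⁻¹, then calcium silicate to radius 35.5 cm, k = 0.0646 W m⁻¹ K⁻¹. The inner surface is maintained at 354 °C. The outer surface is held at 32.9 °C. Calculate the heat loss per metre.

Q' = 159 W/m

Series thermal resistances, inner to outer:
  R'_cast iron = ln(0.156/0.136)/(2πk) = 0.1372/(2π·49.1) = 4.447×10^-4 m·K/W
  R'_vermiculite board = ln(0.217/0.156)/(2πk) = 0.3300/(2π·0.0648) = 0.8106 m·K/W
  R'_calcium silicate = ln(0.355/0.217)/(2πk) = 0.4922/(2π·0.0646) = 1.213 m·K/W
ΣR = 4.447×10^-4 + 0.8106 + 1.213 = 2.024 m·K/W
Q' = ΔT/ΣR = (354 °C − 32.9 °C)/2.024 = 159 W/m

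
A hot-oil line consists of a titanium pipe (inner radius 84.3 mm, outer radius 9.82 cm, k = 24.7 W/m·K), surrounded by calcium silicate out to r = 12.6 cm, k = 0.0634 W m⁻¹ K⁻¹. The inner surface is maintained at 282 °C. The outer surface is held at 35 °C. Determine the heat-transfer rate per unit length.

Resistance network (inner→outer):
  R'_titanium = ln(0.0982/0.0843)/(2πk) = 0.1526/(2π·24.7) = 9.834×10^-4 m·K/W
  R'_calcium silicate = ln(0.126/0.0982)/(2πk) = 0.2493/(2π·0.0634) = 0.6258 m·K/W
ΣR = 9.834×10^-4 + 0.6258 = 0.6268 m·K/W
Q' = ΔT/ΣR = (282 °C − 35 °C)/0.6268 = 394 W/m

Q' = 394 W/m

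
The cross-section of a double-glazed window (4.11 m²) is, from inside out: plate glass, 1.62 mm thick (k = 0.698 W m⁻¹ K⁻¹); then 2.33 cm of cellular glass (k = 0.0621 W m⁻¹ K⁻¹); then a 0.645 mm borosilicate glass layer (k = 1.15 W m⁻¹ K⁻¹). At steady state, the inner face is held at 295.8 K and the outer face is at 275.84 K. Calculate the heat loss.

Resistance network (inner→outer):
  R_plate glass = L/(kA) = 0.00162/(0.698·4.11) = 5.647×10^-4 K/W
  R_cellular glass = L/(kA) = 0.0233/(0.0621·4.11) = 0.09129 K/W
  R_borosilicate glass = L/(kA) = 6.45×10^-4/(1.15·4.11) = 1.365×10^-4 K/W
ΣR = 5.647×10^-4 + 0.09129 + 1.365×10^-4 = 0.09199 K/W
Q = ΔT/ΣR = (295.8 K − 275.84 K)/0.09199 = 217 W

Q = 217 W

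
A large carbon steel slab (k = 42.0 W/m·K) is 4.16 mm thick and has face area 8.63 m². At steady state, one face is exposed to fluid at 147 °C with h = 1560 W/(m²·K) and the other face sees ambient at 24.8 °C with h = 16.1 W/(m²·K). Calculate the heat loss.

Q = 16.8 kW

Series thermal resistances, inner to outer:
  R_conv,in = 1/(hA) = 1/(1560·8.63) = 7.428×10^-5 K/W
  R_carbon steel = L/(kA) = 0.00416/(42.0·8.63) = 1.148×10^-5 K/W
  R_conv,out = 1/(hA) = 1/(16.1·8.63) = 0.007197 K/W
ΣR = 7.428×10^-5 + 1.148×10^-5 + 0.007197 = 0.007283 K/W
Q = ΔT/ΣR = (147 °C − 24.8 °C)/0.007283 = 16800 W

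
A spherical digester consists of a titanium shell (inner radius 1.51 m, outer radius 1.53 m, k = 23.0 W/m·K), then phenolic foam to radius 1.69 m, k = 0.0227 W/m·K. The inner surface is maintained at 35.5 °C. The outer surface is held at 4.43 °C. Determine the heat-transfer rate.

Q = 143 W

Series thermal resistances, inner to outer:
  R_titanium = (1/1.51 − 1/1.53)/(4πk) = 0.008657/(4π·23.0) = 2.995×10^-5 K/W
  R_phenolic foam = (1/1.53 − 1/1.69)/(4πk) = 0.06188/(4π·0.0227) = 0.2169 K/W
ΣR = 2.995×10^-5 + 0.2169 = 0.2169 K/W
Q = ΔT/ΣR = (35.5 °C − 4.43 °C)/0.2169 = 143 W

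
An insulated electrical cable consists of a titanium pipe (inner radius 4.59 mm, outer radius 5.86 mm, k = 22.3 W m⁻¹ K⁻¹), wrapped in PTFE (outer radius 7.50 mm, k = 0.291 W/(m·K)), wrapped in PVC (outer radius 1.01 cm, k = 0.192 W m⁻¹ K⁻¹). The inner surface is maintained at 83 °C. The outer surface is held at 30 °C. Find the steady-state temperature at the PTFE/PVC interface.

T = 64.1 °C

Resistance network (inner→outer):
  R'_titanium = ln(0.00586/0.00459)/(2πk) = 0.2443/(2π·22.3) = 0.001743 m·K/W
  R'_PTFE = ln(0.00750/0.00586)/(2πk) = 0.2468/(2π·0.291) = 0.1350 m·K/W
  R'_PVC = ln(0.0101/0.00750)/(2πk) = 0.2976/(2π·0.192) = 0.2467 m·K/W
ΣR = 0.001743 + 0.1350 + 0.2467 = 0.3834 m·K/W
Q' = ΔT/ΣR = (83 °C − 30 °C)/0.3834 = 138.2 W/m
From the inner boundary to the PTFE/PVC interface, ΣR_partial = 0.1367 m·K/W.
T_interface = T_in − Q'·ΣR_partial = 83 °C − (138.2)(0.1367) = 64.1 °C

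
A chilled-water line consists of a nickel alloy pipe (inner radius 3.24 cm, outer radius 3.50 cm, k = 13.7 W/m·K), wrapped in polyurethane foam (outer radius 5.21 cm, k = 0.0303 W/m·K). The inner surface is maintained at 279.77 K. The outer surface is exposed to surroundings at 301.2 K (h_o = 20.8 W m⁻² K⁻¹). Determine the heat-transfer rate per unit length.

Q' = 9.58 W/m

Resistance network (inner→outer):
  R'_nickel alloy = ln(0.0350/0.0324)/(2πk) = 0.07719/(2π·13.7) = 8.967×10^-4 m·K/W
  R'_polyurethane foam = ln(0.0521/0.0350)/(2πk) = 0.3978/(2π·0.0303) = 2.090 m·K/W
  R'_conv,out = 1/(2πr h) = 1/(2π·0.0521·20.8) = 0.1469 m·K/W
ΣR = 8.967×10^-4 + 2.090 + 0.1469 = 2.238 m·K/W
Q' = ΔT/ΣR = (279.77 K − 301.2 K)/2.238 = -9.58 W/m
(Negative Q' ⇒ heat flows inward; heat gain = 9.58 W/m.)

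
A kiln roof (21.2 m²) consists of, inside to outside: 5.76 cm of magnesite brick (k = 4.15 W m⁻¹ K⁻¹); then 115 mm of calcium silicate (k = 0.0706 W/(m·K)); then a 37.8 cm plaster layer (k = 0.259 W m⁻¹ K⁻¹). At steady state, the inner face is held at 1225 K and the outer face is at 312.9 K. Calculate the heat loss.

Q = 6230 W

Resistance network (inner→outer):
  R_magnesite brick = L/(kA) = 0.0576/(4.15·21.2) = 6.547×10^-4 K/W
  R_calcium silicate = L/(kA) = 0.115/(0.0706·21.2) = 0.07683 K/W
  R_plaster = L/(kA) = 0.378/(0.259·21.2) = 0.06884 K/W
ΣR = 6.547×10^-4 + 0.07683 + 0.06884 = 0.1463 K/W
Q = ΔT/ΣR = (1225 K − 312.9 K)/0.1463 = 6230 W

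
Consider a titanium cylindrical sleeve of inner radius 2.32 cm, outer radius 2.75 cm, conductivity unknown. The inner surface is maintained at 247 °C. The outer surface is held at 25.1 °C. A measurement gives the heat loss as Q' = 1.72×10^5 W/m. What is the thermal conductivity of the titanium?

k = 21.0 W/m·K

ΣR = ΔT/Q' = |247 − 25.1|/1.72×10^5 = 0.001290 m·K/W
ln(r₂/r₁)/(2πk) = 0.001290 ⇒ k = 0.1700/(2π·0.001290) = 21.0 W/m·K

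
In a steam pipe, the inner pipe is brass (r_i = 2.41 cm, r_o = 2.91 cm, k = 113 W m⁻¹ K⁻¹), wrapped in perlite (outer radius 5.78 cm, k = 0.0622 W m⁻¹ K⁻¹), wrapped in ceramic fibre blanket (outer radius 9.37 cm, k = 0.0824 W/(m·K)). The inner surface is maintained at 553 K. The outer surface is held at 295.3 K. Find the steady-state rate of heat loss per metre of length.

Q' = 95.8 W/m

Treat each layer as a resistance in series:
  R'_brass = ln(0.0291/0.0241)/(2πk) = 0.1885/(2π·113) = 2.655×10^-4 m·K/W
  R'_perlite = ln(0.0578/0.0291)/(2πk) = 0.6863/(2π·0.0622) = 1.756 m·K/W
  R'_ceramic fibre blanket = ln(0.0937/0.0578)/(2πk) = 0.4831/(2π·0.0824) = 0.9331 m·K/W
ΣR = 2.655×10^-4 + 1.756 + 0.9331 = 2.689 m·K/W
Q' = ΔT/ΣR = (553 K − 295.3 K)/2.689 = 95.8 W/m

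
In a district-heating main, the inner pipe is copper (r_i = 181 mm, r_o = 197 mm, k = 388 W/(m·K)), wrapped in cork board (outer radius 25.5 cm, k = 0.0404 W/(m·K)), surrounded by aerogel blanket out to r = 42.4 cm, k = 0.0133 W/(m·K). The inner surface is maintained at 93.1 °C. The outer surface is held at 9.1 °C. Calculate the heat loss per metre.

Q' = 11.8 W/m

Treat each layer as a resistance in series:
  R'_copper = ln(0.197/0.181)/(2πk) = 0.08471/(2π·388) = 3.475×10^-5 m·K/W
  R'_cork board = ln(0.255/0.197)/(2πk) = 0.2581/(2π·0.0404) = 1.017 m·K/W
  R'_aerogel blanket = ln(0.424/0.255)/(2πk) = 0.5085/(2π·0.0133) = 6.085 m·K/W
ΣR = 3.475×10^-5 + 1.017 + 6.085 = 7.102 m·K/W
Q' = ΔT/ΣR = (93.1 °C − 9.1 °C)/7.102 = 11.8 W/m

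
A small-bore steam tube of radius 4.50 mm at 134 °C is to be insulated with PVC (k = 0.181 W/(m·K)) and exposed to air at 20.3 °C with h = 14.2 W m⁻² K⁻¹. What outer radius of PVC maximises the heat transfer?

r_cr = 1.27 cm

For a cylinder, r_cr = k_ins/h = 0.181/14.2 = 0.0127 m = 1.27 cm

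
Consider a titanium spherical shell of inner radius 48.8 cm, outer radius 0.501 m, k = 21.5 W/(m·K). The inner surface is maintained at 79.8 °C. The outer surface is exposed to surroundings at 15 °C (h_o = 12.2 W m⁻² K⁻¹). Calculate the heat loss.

Treat each layer as a resistance in series:
  R_titanium = (1/0.488 − 1/0.501)/(4πk) = 0.05317/(4π·21.5) = 1.968×10^-4 K/W
  R_conv,out = 1/(4πr²h) = 1/(4π·0.501²·12.2) = 0.02599 K/W
ΣR = 1.968×10^-4 + 0.02599 = 0.02619 K/W
Q = ΔT/ΣR = (79.8 °C − 15 °C)/0.02619 = 2470 W

Q = 2.47 kW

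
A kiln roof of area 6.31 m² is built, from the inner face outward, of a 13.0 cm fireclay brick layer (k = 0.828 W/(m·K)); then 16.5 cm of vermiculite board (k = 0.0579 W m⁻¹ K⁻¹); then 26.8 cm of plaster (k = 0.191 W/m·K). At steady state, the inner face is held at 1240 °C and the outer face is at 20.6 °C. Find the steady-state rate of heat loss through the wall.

Resistance network (inner→outer):
  R_fireclay brick = L/(kA) = 0.130/(0.828·6.31) = 0.02488 K/W
  R_vermiculite board = L/(kA) = 0.165/(0.0579·6.31) = 0.4516 K/W
  R_plaster = L/(kA) = 0.268/(0.191·6.31) = 0.2224 K/W
ΣR = 0.02488 + 0.4516 + 0.2224 = 0.6989 K/W
Q = ΔT/ΣR = (1240 °C − 20.6 °C)/0.6989 = 1740 W

Q = 1740 W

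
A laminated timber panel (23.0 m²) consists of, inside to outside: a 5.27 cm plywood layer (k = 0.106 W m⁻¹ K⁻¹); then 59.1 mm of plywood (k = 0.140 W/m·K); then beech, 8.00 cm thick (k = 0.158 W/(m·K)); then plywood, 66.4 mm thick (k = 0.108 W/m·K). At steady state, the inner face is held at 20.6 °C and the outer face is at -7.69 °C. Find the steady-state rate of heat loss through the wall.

Q = 319 W

Treat each layer as a resistance in series:
  R_plywood = L/(kA) = 0.0527/(0.106·23.0) = 0.02162 K/W
  R_plywood = L/(kA) = 0.0591/(0.140·23.0) = 0.01835 K/W
  R_beech = L/(kA) = 0.0800/(0.158·23.0) = 0.02201 K/W
  R_plywood = L/(kA) = 0.0664/(0.108·23.0) = 0.02673 K/W
ΣR = 0.02162 + 0.01835 + 0.02201 + 0.02673 = 0.08871 K/W
Q = ΔT/ΣR = (20.6 °C − -7.69 °C)/0.08871 = 319 W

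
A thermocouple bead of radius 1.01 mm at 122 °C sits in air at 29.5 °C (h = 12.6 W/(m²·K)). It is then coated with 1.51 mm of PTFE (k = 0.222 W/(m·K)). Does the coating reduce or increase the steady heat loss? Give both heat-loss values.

increases: 0.0149 → 0.0766 W

Critical radius for a sphere: r_cr = 2k/h = 0.0352 m = 3.52 cm.
Outer radius after coating: r₂ = 0.00101 + 0.00151 = 0.00252 m.
Since r₁ < r_cr and r₂ ≤ r_cr, the coating moves toward the maximum at r_cr — heat loss rises.
Bare: R = 1/(4πr₁²h) = 6191 K/W; Q = 92.5/6191 = 0.0149 W.
Coated: R = R_cond + R_conv = 1207 K/W; Q = 92.5/1207 = 0.0766 W.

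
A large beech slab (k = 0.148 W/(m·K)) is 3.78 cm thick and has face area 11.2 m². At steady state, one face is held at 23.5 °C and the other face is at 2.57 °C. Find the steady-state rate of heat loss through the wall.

Q = kA·ΔT/L = 0.148 × 11.2 × |23.5 °C − 2.57 °C| / 0.0378 = 918 W

Q = 918 W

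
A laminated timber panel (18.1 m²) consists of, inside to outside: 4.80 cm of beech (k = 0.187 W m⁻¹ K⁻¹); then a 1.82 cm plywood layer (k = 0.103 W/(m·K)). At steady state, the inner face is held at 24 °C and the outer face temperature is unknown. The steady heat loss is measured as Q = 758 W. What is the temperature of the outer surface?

Series resistances:
  R_beech = L/(kA) = 0.0480/(0.187·18.1) = 0.01418 K/W
  R_plywood = L/(kA) = 0.0182/(0.103·18.1) = 0.009762 K/W
ΣR = 0.02394 K/W
ΔT = Q·ΣR = 758 × 0.02394 = 18.15 K
Heat flows outward, so T_out = T_in − ΔT = 24 − 18.15 = 5.85 °C

T_out = 5.85 °C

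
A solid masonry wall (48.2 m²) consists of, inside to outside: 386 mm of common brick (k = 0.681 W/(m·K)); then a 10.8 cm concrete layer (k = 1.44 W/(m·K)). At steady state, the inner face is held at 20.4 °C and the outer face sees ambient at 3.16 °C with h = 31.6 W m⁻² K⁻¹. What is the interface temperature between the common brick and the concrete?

Resistance network (inner→outer):
  R_common brick = L/(kA) = 0.386/(0.681·48.2) = 0.01176 K/W
  R_concrete = L/(kA) = 0.108/(1.44·48.2) = 0.001556 K/W
  R_conv,out = 1/(hA) = 1/(31.6·48.2) = 6.565×10^-4 K/W
ΣR = 0.01176 + 0.001556 + 6.565×10^-4 = 0.01397 K/W
Q = ΔT/ΣR = (20.4 °C − 3.16 °C)/0.01397 = 1234 W
From the inner boundary to the common brick/concrete interface, ΣR_partial = 0.01176 K/W.
T_interface = T_in − Q·ΣR_partial = 20.4 °C − (1234)(0.01176) = 5.89 °C

T = 5.89 °C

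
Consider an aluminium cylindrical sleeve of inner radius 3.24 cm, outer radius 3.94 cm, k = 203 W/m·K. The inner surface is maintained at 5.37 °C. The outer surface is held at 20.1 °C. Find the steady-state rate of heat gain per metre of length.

Q' = 96.0 kW/m

Q' = 2πk·ΔT/ln(r₂/r₁) = 2π × 203 × 14.73 / ln(0.0394/0.0324) = 96000 W/m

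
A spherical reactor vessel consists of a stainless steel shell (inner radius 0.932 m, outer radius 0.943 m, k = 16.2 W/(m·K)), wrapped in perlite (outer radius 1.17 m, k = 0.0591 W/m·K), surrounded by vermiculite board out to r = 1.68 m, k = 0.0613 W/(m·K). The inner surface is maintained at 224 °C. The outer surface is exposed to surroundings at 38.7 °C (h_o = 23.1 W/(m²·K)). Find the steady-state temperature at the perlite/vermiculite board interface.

Series thermal resistances, inner to outer:
  R_stainless steel = (1/0.932 − 1/0.943)/(4πk) = 0.01252/(4π·16.2) = 6.148×10^-5 K/W
  R_perlite = (1/0.943 − 1/1.17)/(4πk) = 0.2057/(4π·0.0591) = 0.2770 K/W
  R_vermiculite board = (1/1.17 − 1/1.68)/(4πk) = 0.2595/(4π·0.0613) = 0.3368 K/W
  R_conv,out = 1/(4πr²h) = 1/(4π·1.68²·23.1) = 0.001221 K/W
ΣR = 6.148×10^-5 + 0.2770 + 0.3368 + 0.001221 = 0.6151 K/W
Q = ΔT/ΣR = (224 °C − 38.7 °C)/0.6151 = 301.3 W
From the inner boundary to the perlite/vermiculite board interface, ΣR_partial = 0.2771 K/W.
T_interface = T_in − Q·ΣR_partial = 224 °C − (301.3)(0.2771) = 141 °C

T = 141 °C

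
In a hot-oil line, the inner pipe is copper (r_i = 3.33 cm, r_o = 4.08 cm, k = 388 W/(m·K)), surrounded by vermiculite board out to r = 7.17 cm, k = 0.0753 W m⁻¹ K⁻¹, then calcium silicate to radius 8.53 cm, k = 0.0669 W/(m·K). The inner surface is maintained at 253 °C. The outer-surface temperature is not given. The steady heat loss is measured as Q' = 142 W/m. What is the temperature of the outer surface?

T_out = 25.1 °C

Sum the resistances:
  R'_copper = ln(0.0408/0.0333)/(2πk) = 0.2031/(2π·388) = 8.332×10^-5 m·K/W
  R'_vermiculite board = ln(0.0717/0.0408)/(2πk) = 0.5638/(2π·0.0753) = 1.192 m·K/W
  R'_calcium silicate = ln(0.0853/0.0717)/(2πk) = 0.1737/(2π·0.0669) = 0.4132 m·K/W
ΣR = 1.605 m·K/W
ΔT = Q'·ΣR = 142 × 1.605 = 227.9 K
Heat flows outward, so T_out = T_in − ΔT = 253 − 227.9 = 25.1 °C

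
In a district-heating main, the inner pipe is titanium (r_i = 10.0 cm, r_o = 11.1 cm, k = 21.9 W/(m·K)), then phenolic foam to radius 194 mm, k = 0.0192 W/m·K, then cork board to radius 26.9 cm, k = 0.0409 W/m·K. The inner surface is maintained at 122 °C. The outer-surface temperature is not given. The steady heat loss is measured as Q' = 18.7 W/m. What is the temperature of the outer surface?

Sum the resistances:
  R'_titanium = ln(0.111/0.100)/(2πk) = 0.1044/(2π·21.9) = 7.584×10^-4 m·K/W
  R'_phenolic foam = ln(0.194/0.111)/(2πk) = 0.5583/(2π·0.0192) = 4.628 m·K/W
  R'_cork board = ln(0.269/0.194)/(2πk) = 0.3269/(2π·0.0409) = 1.272 m·K/W
ΣR = 5.901 m·K/W
ΔT = Q'·ΣR = 18.7 × 5.901 = 110.3 K
Heat flows outward, so T_out = T_in − ΔT = 122 − 110.3 = 11.7 °C

T_out = 11.7 °C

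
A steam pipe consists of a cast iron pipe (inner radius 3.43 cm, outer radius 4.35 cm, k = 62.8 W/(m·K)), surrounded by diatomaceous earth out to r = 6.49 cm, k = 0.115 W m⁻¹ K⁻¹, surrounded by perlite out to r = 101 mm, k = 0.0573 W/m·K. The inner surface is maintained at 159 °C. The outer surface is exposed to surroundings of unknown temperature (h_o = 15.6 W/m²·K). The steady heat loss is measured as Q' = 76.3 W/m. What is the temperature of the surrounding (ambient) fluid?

T_out = 15.3 °C

Sum the resistances:
  R'_cast iron = ln(0.0435/0.0343)/(2πk) = 0.2376/(2π·62.8) = 6.022×10^-4 m·K/W
  R'_diatomaceous earth = ln(0.0649/0.0435)/(2πk) = 0.4001/(2π·0.115) = 0.5537 m·K/W
  R'_perlite = ln(0.101/0.0649)/(2πk) = 0.4423/(2π·0.0573) = 1.228 m·K/W
  R'_conv,out = 1/(2πr h) = 1/(2π·0.101·15.6) = 0.1010 m·K/W
ΣR = 1.884 m·K/W
ΔT = Q'·ΣR = 76.3 × 1.884 = 143.7 K
Heat flows outward, so T_out = T_in − ΔT = 159 − 143.7 = 15.3 °C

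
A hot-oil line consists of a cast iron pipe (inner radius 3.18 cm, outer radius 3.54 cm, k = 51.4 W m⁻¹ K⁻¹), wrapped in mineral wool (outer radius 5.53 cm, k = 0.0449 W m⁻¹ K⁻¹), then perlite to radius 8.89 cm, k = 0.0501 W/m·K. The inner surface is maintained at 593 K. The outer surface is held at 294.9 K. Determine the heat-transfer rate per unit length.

Q' = 96.5 W/m

Resistance network (inner→outer):
  R'_cast iron = ln(0.0354/0.0318)/(2πk) = 0.1072/(2π·51.4) = 3.321×10^-4 m·K/W
  R'_mineral wool = ln(0.0553/0.0354)/(2πk) = 0.4461/(2π·0.0449) = 1.581 m·K/W
  R'_perlite = ln(0.0889/0.0553)/(2πk) = 0.4747/(2π·0.0501) = 1.508 m·K/W
ΣR = 3.321×10^-4 + 1.581 + 1.508 = 3.089 m·K/W
Q' = ΔT/ΣR = (593 K − 294.9 K)/3.089 = 96.5 W/m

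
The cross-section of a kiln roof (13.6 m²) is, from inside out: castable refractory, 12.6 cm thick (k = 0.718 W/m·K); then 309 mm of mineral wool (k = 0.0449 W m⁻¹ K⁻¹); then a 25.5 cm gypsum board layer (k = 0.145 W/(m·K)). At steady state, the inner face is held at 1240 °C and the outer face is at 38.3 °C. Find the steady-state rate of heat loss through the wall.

Treat each layer as a resistance in series:
  R_castable refractory = L/(kA) = 0.126/(0.718·13.6) = 0.01290 K/W
  R_mineral wool = L/(kA) = 0.309/(0.0449·13.6) = 0.5060 K/W
  R_gypsum board = L/(kA) = 0.255/(0.145·13.6) = 0.1293 K/W
ΣR = 0.01290 + 0.5060 + 0.1293 = 0.6482 K/W
Q = ΔT/ΣR = (1240 °C − 38.3 °C)/0.6482 = 1850 W

Q = 1850 W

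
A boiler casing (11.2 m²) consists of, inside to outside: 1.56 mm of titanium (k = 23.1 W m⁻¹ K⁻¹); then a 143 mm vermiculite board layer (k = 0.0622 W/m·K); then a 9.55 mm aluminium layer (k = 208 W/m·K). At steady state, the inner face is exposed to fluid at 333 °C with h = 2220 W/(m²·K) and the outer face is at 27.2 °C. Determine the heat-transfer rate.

Q = 1490 W

Treat each layer as a resistance in series:
  R_conv,in = 1/(hA) = 1/(2220·11.2) = 4.022×10^-5 K/W
  R_titanium = L/(kA) = 0.00156/(23.1·11.2) = 6.030×10^-6 K/W
  R_vermiculite board = L/(kA) = 0.143/(0.0622·11.2) = 0.2053 K/W
  R_aluminium = L/(kA) = 0.00955/(208·11.2) = 4.099×10^-6 K/W
ΣR = 4.022×10^-5 + 6.030×10^-6 + 0.2053 + 4.099×10^-6 = 0.2054 K/W
Q = ΔT/ΣR = (333 °C − 27.2 °C)/0.2054 = 1490 W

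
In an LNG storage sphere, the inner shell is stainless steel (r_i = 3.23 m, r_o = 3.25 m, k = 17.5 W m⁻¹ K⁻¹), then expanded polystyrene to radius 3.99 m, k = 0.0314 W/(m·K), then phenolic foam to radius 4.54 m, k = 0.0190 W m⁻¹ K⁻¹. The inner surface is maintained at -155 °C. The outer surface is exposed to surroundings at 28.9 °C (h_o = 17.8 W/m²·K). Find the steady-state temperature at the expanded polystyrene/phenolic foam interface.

T = -57.2 °C

Series thermal resistances, inner to outer:
  R_stainless steel = (1/3.23 − 1/3.25)/(4πk) = 0.001905/(4π·17.5) = 8.664×10^-6 K/W
  R_expanded polystyrene = (1/3.25 − 1/3.99)/(4πk) = 0.05707/(4π·0.0314) = 0.1446 K/W
  R_phenolic foam = (1/3.99 − 1/4.54)/(4πk) = 0.03036/(4π·0.0190) = 0.1272 K/W
  R_conv,out = 1/(4πr²h) = 1/(4π·4.54²·17.8) = 2.169×10^-4 K/W
ΣR = 8.664×10^-6 + 0.1446 + 0.1272 + 2.169×10^-4 = 0.2720 K/W
Q = ΔT/ΣR = (-155 °C − 28.9 °C)/0.2720 = -676.1 W
From the inner boundary to the expanded polystyrene/phenolic foam interface, ΣR_partial = 0.1446 K/W.
T_interface = T_in − Q·ΣR_partial = -155 °C − (-676.1)(0.1446) = -57.2 °C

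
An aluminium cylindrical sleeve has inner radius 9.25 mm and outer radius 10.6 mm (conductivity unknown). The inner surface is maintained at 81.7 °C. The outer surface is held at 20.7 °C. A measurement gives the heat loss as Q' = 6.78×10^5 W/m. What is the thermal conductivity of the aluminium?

k = 241 W/m·K

ΣR = ΔT/Q' = |81.7 − 20.7|/6.78×10^5 = 8.997×10^-5 m·K/W
ln(r₂/r₁)/(2πk) = 8.997×10^-5 ⇒ k = 0.1362/(2π·8.997×10^-5) = 241 W/m·K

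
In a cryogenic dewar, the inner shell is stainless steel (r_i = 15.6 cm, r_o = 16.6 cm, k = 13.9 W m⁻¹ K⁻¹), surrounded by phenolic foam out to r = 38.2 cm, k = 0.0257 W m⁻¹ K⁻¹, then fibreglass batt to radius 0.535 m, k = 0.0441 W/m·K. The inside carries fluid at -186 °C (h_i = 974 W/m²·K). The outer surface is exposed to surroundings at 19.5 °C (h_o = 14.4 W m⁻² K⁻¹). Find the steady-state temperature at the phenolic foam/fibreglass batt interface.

T = -4.1 °C

Resistance network (inner→outer):
  R_conv,in = 1/(4πr²h) = 1/(4π·0.156²·974) = 0.003357 K/W
  R_stainless steel = (1/0.156 − 1/0.166)/(4πk) = 0.3862/(4π·13.9) = 0.002211 K/W
  R_phenolic foam = (1/0.166 − 1/0.382)/(4πk) = 3.406/(4π·0.0257) = 10.55 K/W
  R_fibreglass batt = (1/0.382 − 1/0.535)/(4πk) = 0.7486/(4π·0.0441) = 1.351 K/W
  R_conv,out = 1/(4πr²h) = 1/(4π·0.535²·14.4) = 0.01931 K/W
ΣR = 0.003357 + 0.002211 + 10.55 + 1.351 + 0.01931 = 11.93 K/W
Q = ΔT/ΣR = (-186 °C − 19.5 °C)/11.93 = -17.23 W
From the inner boundary to the phenolic foam/fibreglass batt interface, ΣR_partial = 10.56 K/W.
T_interface = T_in − Q·ΣR_partial = -186 °C − (-17.23)(10.56) = -4.1 °C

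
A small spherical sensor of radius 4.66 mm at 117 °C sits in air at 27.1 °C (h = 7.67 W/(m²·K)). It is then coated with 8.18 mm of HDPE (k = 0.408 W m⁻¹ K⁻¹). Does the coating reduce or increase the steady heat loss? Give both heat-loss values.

increases: 0.188 → 1.00 W

Critical radius for a sphere: r_cr = 2k/h = 0.106 m = 10.6 cm.
Outer radius after coating: r₂ = 0.00466 + 0.00818 = 0.01284 m.
Since r₁ < r_cr and r₂ ≤ r_cr, the coating moves toward the maximum at r_cr — heat loss rises.
Bare: R = 1/(4πr₁²h) = 477.8 K/W; Q = 89.9/477.8 = 0.188 W.
Coated: R = R_cond + R_conv = 89.60 K/W; Q = 89.9/89.60 = 1.00 W.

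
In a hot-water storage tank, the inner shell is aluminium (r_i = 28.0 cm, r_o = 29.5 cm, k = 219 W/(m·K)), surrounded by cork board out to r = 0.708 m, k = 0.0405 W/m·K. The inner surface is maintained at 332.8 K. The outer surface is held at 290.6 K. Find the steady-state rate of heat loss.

Q = 10.9 W

Resistance network (inner→outer):
  R_aluminium = (1/0.280 − 1/0.295)/(4πk) = 0.1816/(4π·219) = 6.599×10^-5 K/W
  R_cork board = (1/0.295 − 1/0.708)/(4πk) = 1.977/(4π·0.0405) = 3.885 K/W
ΣR = 6.599×10^-5 + 3.885 = 3.885 K/W
Q = ΔT/ΣR = (332.8 K − 290.6 K)/3.885 = 10.9 W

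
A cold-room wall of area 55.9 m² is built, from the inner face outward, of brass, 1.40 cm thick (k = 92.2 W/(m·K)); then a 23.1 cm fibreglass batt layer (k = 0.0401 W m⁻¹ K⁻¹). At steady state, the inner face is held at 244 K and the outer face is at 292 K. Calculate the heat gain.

Resistance network (inner→outer):
  R_brass = L/(kA) = 0.0140/(92.2·55.9) = 2.716×10^-6 K/W
  R_fibreglass batt = L/(kA) = 0.231/(0.0401·55.9) = 0.1031 K/W
ΣR = 2.716×10^-6 + 0.1031 = 0.1031 K/W
Q = ΔT/ΣR = (244 K − 292 K)/0.1031 = -466 W
(Negative Q ⇒ heat flows inward; heat gain = 466 W.)

Q = 466 W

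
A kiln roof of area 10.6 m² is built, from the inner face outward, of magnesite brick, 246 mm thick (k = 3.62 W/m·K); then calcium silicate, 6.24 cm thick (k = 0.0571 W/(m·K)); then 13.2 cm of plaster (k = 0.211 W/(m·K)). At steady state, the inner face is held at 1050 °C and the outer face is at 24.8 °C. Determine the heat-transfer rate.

Series thermal resistances, inner to outer:
  R_magnesite brick = L/(kA) = 0.246/(3.62·10.6) = 0.006411 K/W
  R_calcium silicate = L/(kA) = 0.0624/(0.0571·10.6) = 0.1031 K/W
  R_plaster = L/(kA) = 0.132/(0.211·10.6) = 0.05902 K/W
ΣR = 0.006411 + 0.1031 + 0.05902 = 0.1685 K/W
Q = ΔT/ΣR = (1050 °C − 24.8 °C)/0.1685 = 6080 W

Q = 6.08 kW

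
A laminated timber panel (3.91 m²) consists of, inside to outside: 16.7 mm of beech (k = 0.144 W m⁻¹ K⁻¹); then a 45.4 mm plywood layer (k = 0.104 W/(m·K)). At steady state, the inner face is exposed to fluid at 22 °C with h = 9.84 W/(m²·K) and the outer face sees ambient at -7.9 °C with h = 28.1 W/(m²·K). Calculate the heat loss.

Q = 170 W

Series thermal resistances, inner to outer:
  R_conv,in = 1/(hA) = 1/(9.84·3.91) = 0.02599 K/W
  R_beech = L/(kA) = 0.0167/(0.144·3.91) = 0.02966 K/W
  R_plywood = L/(kA) = 0.0454/(0.104·3.91) = 0.1116 K/W
  R_conv,out = 1/(hA) = 1/(28.1·3.91) = 0.009102 K/W
ΣR = 0.02599 + 0.02966 + 0.1116 + 0.009102 = 0.1764 K/W
Q = ΔT/ΣR = (22 °C − -7.9 °C)/0.1764 = 170 W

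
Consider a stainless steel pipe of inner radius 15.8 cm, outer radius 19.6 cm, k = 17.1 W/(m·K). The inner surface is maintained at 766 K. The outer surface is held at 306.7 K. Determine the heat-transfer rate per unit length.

Q' = 2πk·ΔT/ln(r₂/r₁) = 2π × 17.1 × 459.3 / ln(0.196/0.158) = 2.29×10^5 W/m

Q' = 2.29×10^5 W/m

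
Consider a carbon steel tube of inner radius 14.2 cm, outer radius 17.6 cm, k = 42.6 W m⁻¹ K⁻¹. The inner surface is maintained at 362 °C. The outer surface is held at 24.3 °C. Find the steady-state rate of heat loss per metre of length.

Q' = 2πk·ΔT/ln(r₂/r₁) = 2π × 42.6 × 337.7 / ln(0.176/0.142) = 4.21×10^5 W/m

Q' = 421 kW/m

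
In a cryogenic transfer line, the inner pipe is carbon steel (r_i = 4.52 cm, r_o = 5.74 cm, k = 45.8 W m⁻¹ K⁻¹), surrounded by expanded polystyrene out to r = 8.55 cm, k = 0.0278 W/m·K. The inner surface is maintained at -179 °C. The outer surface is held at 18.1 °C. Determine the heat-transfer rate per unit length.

Resistance network (inner→outer):
  R'_carbon steel = ln(0.0574/0.0452)/(2πk) = 0.2389/(2π·45.8) = 8.303×10^-4 m·K/W
  R'_expanded polystyrene = ln(0.0855/0.0574)/(2πk) = 0.3985/(2π·0.0278) = 2.281 m·K/W
ΣR = 8.303×10^-4 + 2.281 = 2.282 m·K/W
Q' = ΔT/ΣR = (-179 °C − 18.1 °C)/2.282 = -86.4 W/m
(Negative Q' ⇒ heat flows inward; heat gain = 86.4 W/m.)

Q' = 86.4 W/m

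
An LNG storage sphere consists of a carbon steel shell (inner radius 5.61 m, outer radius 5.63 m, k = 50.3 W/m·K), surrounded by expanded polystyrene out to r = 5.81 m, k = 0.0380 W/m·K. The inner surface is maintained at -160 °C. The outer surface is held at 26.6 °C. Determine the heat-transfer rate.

Series thermal resistances, inner to outer:
  R_carbon steel = (1/5.61 − 1/5.63)/(4πk) = 6.332×10^-4/(4π·50.3) = 1.002×10^-6 K/W
  R_expanded polystyrene = (1/5.63 − 1/5.81)/(4πk) = 0.005503/(4π·0.0380) = 0.01152 K/W
ΣR = 1.002×10^-6 + 0.01152 = 0.01152 K/W
Q = ΔT/ΣR = (-160 °C − 26.6 °C)/0.01152 = -16200 W
(Negative Q ⇒ heat flows inward; heat gain = 16200 W.)

Q = 16200 W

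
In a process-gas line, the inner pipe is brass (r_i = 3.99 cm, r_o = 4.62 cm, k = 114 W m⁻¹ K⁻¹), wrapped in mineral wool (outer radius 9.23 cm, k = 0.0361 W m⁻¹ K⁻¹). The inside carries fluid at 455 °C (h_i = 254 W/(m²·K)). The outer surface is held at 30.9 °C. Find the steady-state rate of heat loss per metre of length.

Q' = 138 W/m

Resistance network (inner→outer):
  R'_conv,in = 1/(2πr h) = 1/(2π·0.0399·254) = 0.01570 m·K/W
  R'_brass = ln(0.0462/0.0399)/(2πk) = 0.1466/(2π·114) = 2.047×10^-4 m·K/W
  R'_mineral wool = ln(0.0923/0.0462)/(2πk) = 0.6921/(2π·0.0361) = 3.051 m·K/W
ΣR = 0.01570 + 2.047×10^-4 + 3.051 = 3.067 m·K/W
Q' = ΔT/ΣR = (455 °C − 30.9 °C)/3.067 = 138 W/m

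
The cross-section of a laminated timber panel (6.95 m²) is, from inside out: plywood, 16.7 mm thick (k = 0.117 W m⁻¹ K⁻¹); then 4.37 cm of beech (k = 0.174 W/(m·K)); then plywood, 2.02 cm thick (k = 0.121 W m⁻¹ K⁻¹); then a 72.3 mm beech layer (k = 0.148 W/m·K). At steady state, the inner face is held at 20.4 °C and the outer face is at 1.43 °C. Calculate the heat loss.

Treat each layer as a resistance in series:
  R_plywood = L/(kA) = 0.0167/(0.117·6.95) = 0.02054 K/W
  R_beech = L/(kA) = 0.0437/(0.174·6.95) = 0.03614 K/W
  R_plywood = L/(kA) = 0.0202/(0.121·6.95) = 0.02402 K/W
  R_beech = L/(kA) = 0.0723/(0.148·6.95) = 0.07029 K/W
ΣR = 0.02054 + 0.03614 + 0.02402 + 0.07029 = 0.1510 K/W
Q = ΔT/ΣR = (20.4 °C − 1.43 °C)/0.1510 = 126 W

Q = 126 W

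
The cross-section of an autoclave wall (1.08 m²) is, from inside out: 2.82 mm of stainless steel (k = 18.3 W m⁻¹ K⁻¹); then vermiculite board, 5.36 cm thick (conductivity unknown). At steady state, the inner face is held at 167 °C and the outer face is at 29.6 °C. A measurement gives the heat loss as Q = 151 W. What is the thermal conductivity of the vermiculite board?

k = 0.0546 W/m·K

ΣR = ΔT/Q = |167 − 29.6|/151 = 0.9099 K/W
Known resistances:
  R_stainless steel = L/(kA) = 0.00282/(18.3·1.08) = 1.427×10^-4 K/W
R_vermiculite board = ΣR − ΣR_known = 0.9099 − 1.427×10^-4 = 0.9098 K/W
L/(kA) = 0.9098 ⇒ k = 0.0536/(0.9098·1.08) = 0.0546 W/m·K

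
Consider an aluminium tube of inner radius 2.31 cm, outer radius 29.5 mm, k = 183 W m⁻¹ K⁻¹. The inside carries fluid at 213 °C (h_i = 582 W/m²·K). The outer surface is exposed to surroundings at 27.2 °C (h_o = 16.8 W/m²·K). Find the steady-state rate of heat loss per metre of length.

Q' = 558 W/m

Series thermal resistances, inner to outer:
  R'_conv,in = 1/(2πr h) = 1/(2π·0.0231·582) = 0.01184 m·K/W
  R'_aluminium = ln(0.0295/0.0231)/(2πk) = 0.2446/(2π·183) = 2.127×10^-4 m·K/W
  R'_conv,out = 1/(2πr h) = 1/(2π·0.0295·16.8) = 0.3211 m·K/W
ΣR = 0.01184 + 2.127×10^-4 + 0.3211 = 0.3332 m·K/W
Q' = ΔT/ΣR = (213 °C − 27.2 °C)/0.3332 = 558 W/m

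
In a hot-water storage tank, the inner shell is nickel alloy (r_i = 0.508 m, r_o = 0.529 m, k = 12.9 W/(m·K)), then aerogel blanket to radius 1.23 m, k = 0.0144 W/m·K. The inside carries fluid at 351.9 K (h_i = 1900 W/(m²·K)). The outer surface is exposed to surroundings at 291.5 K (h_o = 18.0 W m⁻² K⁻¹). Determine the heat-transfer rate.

Q = 10.1 W

Treat each layer as a resistance in series:
  R_conv,in = 1/(4πr²h) = 1/(4π·0.508²·1900) = 1.623×10^-4 K/W
  R_nickel alloy = (1/0.508 − 1/0.529)/(4πk) = 0.07814/(4π·12.9) = 4.821×10^-4 K/W
  R_aerogel blanket = (1/0.529 − 1/1.23)/(4πk) = 1.077/(4π·0.0144) = 5.954 K/W
  R_conv,out = 1/(4πr²h) = 1/(4π·1.23²·18.0) = 0.002922 K/W
ΣR = 1.623×10^-4 + 4.821×10^-4 + 5.954 + 0.002922 = 5.958 K/W
Q = ΔT/ΣR = (351.9 K − 291.5 K)/5.958 = 10.1 W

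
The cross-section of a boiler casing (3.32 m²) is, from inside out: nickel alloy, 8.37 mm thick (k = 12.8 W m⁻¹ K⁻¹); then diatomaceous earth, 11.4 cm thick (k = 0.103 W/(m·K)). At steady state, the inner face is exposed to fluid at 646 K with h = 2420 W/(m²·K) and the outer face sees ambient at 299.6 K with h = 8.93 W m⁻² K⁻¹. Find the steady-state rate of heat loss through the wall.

Q = 943 W

Series thermal resistances, inner to outer:
  R_conv,in = 1/(hA) = 1/(2420·3.32) = 1.245×10^-4 K/W
  R_nickel alloy = L/(kA) = 0.00837/(12.8·3.32) = 1.970×10^-4 K/W
  R_diatomaceous earth = L/(kA) = 0.114/(0.103·3.32) = 0.3334 K/W
  R_conv,out = 1/(hA) = 1/(8.93·3.32) = 0.03373 K/W
ΣR = 1.245×10^-4 + 1.970×10^-4 + 0.3334 + 0.03373 = 0.3675 K/W
Q = ΔT/ΣR = (646 K − 299.6 K)/0.3675 = 943 W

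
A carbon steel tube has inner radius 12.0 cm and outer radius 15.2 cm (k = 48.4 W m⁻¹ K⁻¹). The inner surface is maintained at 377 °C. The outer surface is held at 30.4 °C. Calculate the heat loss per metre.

Q' = 2πk·ΔT/ln(r₂/r₁) = 2π × 48.4 × 346.6 / ln(0.152/0.120) = 4.46×10^5 W/m

Q' = 446 kW/m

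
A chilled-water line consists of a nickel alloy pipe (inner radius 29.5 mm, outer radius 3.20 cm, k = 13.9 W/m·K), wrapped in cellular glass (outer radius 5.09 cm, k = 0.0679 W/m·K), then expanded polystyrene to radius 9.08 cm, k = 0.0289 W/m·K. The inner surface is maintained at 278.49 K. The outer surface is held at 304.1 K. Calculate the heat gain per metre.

Q' = 5.99 W/m

Series thermal resistances, inner to outer:
  R'_nickel alloy = ln(0.0320/0.0295)/(2πk) = 0.08135/(2π·13.9) = 9.314×10^-4 m·K/W
  R'_cellular glass = ln(0.0509/0.0320)/(2πk) = 0.4641/(2π·0.0679) = 1.088 m·K/W
  R'_expanded polystyrene = ln(0.0908/0.0509)/(2πk) = 0.5788/(2π·0.0289) = 3.187 m·K/W
ΣR = 9.314×10^-4 + 1.088 + 3.187 = 4.276 m·K/W
Q' = ΔT/ΣR = (278.49 K − 304.1 K)/4.276 = -5.99 W/m
(Negative Q' ⇒ heat flows inward; heat gain = 5.99 W/m.)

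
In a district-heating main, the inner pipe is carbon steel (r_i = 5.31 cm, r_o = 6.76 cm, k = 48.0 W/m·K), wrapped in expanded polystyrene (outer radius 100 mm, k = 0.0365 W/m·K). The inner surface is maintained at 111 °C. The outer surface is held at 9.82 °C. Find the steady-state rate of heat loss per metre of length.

Q' = 59.2 W/m

Treat each layer as a resistance in series:
  R'_carbon steel = ln(0.0676/0.0531)/(2πk) = 0.2414/(2π·48.0) = 8.005×10^-4 m·K/W
  R'_expanded polystyrene = ln(0.100/0.0676)/(2πk) = 0.3916/(2π·0.0365) = 1.707 m·K/W
ΣR = 8.005×10^-4 + 1.707 = 1.708 m·K/W
Q' = ΔT/ΣR = (111 °C − 9.82 °C)/1.708 = 59.2 W/m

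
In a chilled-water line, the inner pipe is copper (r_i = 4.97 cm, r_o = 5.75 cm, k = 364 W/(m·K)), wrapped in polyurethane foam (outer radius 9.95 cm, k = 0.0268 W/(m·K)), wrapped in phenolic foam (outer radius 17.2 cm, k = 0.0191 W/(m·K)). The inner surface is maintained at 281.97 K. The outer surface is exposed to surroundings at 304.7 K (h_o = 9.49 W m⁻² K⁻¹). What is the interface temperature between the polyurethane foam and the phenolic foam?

Series thermal resistances, inner to outer:
  R'_copper = ln(0.0575/0.0497)/(2πk) = 0.1458/(2π·364) = 6.374×10^-5 m·K/W
  R'_polyurethane foam = ln(0.0995/0.0575)/(2πk) = 0.5484/(2π·0.0268) = 3.257 m·K/W
  R'_phenolic foam = ln(0.172/0.0995)/(2πk) = 0.5473/(2π·0.0191) = 4.561 m·K/W
  R'_conv,out = 1/(2πr h) = 1/(2π·0.172·9.49) = 0.09750 m·K/W
ΣR = 6.374×10^-5 + 3.257 + 4.561 + 0.09750 = 7.916 m·K/W
Q' = ΔT/ΣR = (281.97 K − 304.7 K)/7.916 = -2.871 W/m
From the inner boundary to the polyurethane foam/phenolic foam interface, ΣR_partial = 3.257 m·K/W.
T_interface = T_in − Q'·ΣR_partial = 281.97 K − (-2.871)(3.257) = 291.3 K

T = 291.3 K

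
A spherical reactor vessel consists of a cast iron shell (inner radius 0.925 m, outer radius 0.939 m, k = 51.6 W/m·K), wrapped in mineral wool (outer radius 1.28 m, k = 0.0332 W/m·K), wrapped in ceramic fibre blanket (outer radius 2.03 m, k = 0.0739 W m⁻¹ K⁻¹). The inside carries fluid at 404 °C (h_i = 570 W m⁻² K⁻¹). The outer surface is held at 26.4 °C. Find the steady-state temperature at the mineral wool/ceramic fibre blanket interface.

Series thermal resistances, inner to outer:
  R_conv,in = 1/(4πr²h) = 1/(4π·0.925²·570) = 1.632×10^-4 K/W
  R_cast iron = (1/0.925 − 1/0.939)/(4πk) = 0.01612/(4π·51.6) = 2.486×10^-5 K/W
  R_mineral wool = (1/0.939 − 1/1.28)/(4πk) = 0.2837/(4π·0.0332) = 0.6800 K/W
  R_ceramic fibre blanket = (1/1.28 − 1/2.03)/(4πk) = 0.2886/(4π·0.0739) = 0.3108 K/W
ΣR = 1.632×10^-4 + 2.486×10^-5 + 0.6800 + 0.3108 = 0.9910 K/W
Q = ΔT/ΣR = (404 °C − 26.4 °C)/0.9910 = 381.0 W
From the inner boundary to the mineral wool/ceramic fibre blanket interface, ΣR_partial = 0.6802 K/W.
T_interface = T_in − Q·ΣR_partial = 404 °C − (381.0)(0.6802) = 145 °C

T = 145 °C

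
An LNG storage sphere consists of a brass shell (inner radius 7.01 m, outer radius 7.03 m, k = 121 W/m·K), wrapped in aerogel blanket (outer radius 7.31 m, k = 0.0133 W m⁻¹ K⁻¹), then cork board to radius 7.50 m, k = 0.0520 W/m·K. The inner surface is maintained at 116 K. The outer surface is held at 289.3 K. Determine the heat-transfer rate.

Treat each layer as a resistance in series:
  R_brass = (1/7.01 − 1/7.03)/(4πk) = 4.058×10^-4/(4π·121) = 2.669×10^-7 K/W
  R_aerogel blanket = (1/7.03 − 1/7.31)/(4πk) = 0.005449/(4π·0.0133) = 0.03260 K/W
  R_cork board = (1/7.31 − 1/7.50)/(4πk) = 0.003466/(4π·0.0520) = 0.005303 K/W
ΣR = 2.669×10^-7 + 0.03260 + 0.005303 = 0.03790 K/W
Q = ΔT/ΣR = (116 K − 289.3 K)/0.03790 = -4570 W
(Negative Q ⇒ heat flows inward; heat gain = 4570 W.)

Q = 4.57 kW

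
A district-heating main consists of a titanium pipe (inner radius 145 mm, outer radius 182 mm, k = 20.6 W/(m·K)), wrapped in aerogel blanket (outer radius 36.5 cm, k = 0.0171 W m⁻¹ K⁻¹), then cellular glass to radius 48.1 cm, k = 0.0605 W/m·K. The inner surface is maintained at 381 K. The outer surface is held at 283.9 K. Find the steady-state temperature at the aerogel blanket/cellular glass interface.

Resistance network (inner→outer):
  R'_titanium = ln(0.182/0.145)/(2πk) = 0.2273/(2π·20.6) = 0.001756 m·K/W
  R'_aerogel blanket = ln(0.365/0.182)/(2πk) = 0.6959/(2π·0.0171) = 6.477 m·K/W
  R'_cellular glass = ln(0.481/0.365)/(2πk) = 0.2760/(2π·0.0605) = 0.7260 m·K/W
ΣR = 0.001756 + 6.477 + 0.7260 = 7.205 m·K/W
Q' = ΔT/ΣR = (381 K − 283.9 K)/7.205 = 13.48 W/m
From the inner boundary to the aerogel blanket/cellular glass interface, ΣR_partial = 6.479 m·K/W.
T_interface = T_in − Q'·ΣR_partial = 381 K − (13.48)(6.479) = 293.7 K

T = 293.7 K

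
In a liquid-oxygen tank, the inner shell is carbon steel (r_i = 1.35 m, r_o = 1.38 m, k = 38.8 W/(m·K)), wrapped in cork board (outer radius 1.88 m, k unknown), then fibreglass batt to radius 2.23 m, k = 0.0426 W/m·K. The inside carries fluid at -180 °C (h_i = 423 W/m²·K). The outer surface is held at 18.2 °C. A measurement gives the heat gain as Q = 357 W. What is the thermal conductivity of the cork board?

ΣR = ΔT/Q = |-180 − 18.2|/357 = 0.5552 K/W
Known resistances:
  R_conv,in = 1/(4πr²h) = 1/(4π·1.35²·423) = 1.032×10^-4 K/W
  R_carbon steel = (1/1.35 − 1/1.38)/(4πk) = 0.01610/(4π·38.8) = 3.303×10^-5 K/W
  R_fibreglass batt = (1/1.88 − 1/2.23)/(4πk) = 0.08348/(4π·0.0426) = 0.1560 K/W
R_cork board = ΣR − ΣR_known = 0.5552 − 0.1561 = 0.3991 K/W
(1/r₁−1/r₂)/(4πk) = 0.3991 ⇒ k = 0.1927/(4π·0.3991) = 0.0384 W/m·K

k = 0.0384 W/m·K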